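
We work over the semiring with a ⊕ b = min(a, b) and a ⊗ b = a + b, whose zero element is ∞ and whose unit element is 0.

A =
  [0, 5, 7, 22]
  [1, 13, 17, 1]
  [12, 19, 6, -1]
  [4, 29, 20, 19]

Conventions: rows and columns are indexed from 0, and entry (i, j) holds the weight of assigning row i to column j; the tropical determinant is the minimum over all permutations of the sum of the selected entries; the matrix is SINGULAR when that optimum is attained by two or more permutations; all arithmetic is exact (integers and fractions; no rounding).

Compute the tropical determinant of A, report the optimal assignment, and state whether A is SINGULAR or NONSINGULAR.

σ = (0, 1, 2, 3): 0 + 13 + 6 + 19 = 38
σ = (0, 1, 3, 2): 0 + 13 + (-1) + 20 = 32
σ = (0, 2, 1, 3): 0 + 17 + 19 + 19 = 55
σ = (0, 2, 3, 1): 0 + 17 + (-1) + 29 = 45
σ = (0, 3, 1, 2): 0 + 1 + 19 + 20 = 40
σ = (0, 3, 2, 1): 0 + 1 + 6 + 29 = 36
σ = (1, 0, 2, 3): 5 + 1 + 6 + 19 = 31
σ = (1, 0, 3, 2): 5 + 1 + (-1) + 20 = 25
σ = (1, 2, 0, 3): 5 + 17 + 12 + 19 = 53
σ = (1, 2, 3, 0): 5 + 17 + (-1) + 4 = 25
σ = (1, 3, 0, 2): 5 + 1 + 12 + 20 = 38
σ = (1, 3, 2, 0): 5 + 1 + 6 + 4 = 16
σ = (2, 0, 1, 3): 7 + 1 + 19 + 19 = 46
σ = (2, 0, 3, 1): 7 + 1 + (-1) + 29 = 36
σ = (2, 1, 0, 3): 7 + 13 + 12 + 19 = 51
σ = (2, 1, 3, 0): 7 + 13 + (-1) + 4 = 23
σ = (2, 3, 0, 1): 7 + 1 + 12 + 29 = 49
σ = (2, 3, 1, 0): 7 + 1 + 19 + 4 = 31
σ = (3, 0, 1, 2): 22 + 1 + 19 + 20 = 62
σ = (3, 0, 2, 1): 22 + 1 + 6 + 29 = 58
σ = (3, 1, 0, 2): 22 + 13 + 12 + 20 = 67
σ = (3, 1, 2, 0): 22 + 13 + 6 + 4 = 45
σ = (3, 2, 0, 1): 22 + 17 + 12 + 29 = 80
σ = (3, 2, 1, 0): 22 + 17 + 19 + 4 = 62
Optimal value attained by: σ = (1, 3, 2, 0).
Answer: det⊕(A) = 16; verdict: NONSINGULAR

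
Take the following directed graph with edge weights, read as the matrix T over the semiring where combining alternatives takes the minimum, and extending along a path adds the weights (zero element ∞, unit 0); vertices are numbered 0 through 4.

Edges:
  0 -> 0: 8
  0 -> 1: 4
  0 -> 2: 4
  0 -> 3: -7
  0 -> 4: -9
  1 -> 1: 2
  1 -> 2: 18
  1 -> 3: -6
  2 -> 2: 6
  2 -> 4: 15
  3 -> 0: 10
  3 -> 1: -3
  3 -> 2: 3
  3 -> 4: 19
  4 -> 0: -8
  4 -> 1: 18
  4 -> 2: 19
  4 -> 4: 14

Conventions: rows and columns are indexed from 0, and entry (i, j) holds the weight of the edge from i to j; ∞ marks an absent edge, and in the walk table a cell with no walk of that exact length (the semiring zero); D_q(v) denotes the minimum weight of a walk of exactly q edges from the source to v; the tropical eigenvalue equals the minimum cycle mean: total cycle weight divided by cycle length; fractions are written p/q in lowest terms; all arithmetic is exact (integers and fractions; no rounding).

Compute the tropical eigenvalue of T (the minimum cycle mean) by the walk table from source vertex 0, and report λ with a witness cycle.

q=0: [0, ∞, ∞, ∞, ∞]
q=1: [8, 4, 4, -7, -9]
q=2: [-17, -10, -4, -2, -1]
q=3: [-9, -13, -13, -24, -26]
q=4: [-34, -27, -21, -19, -18]
q=5: [-26, -30, -30, -41, -43]
Optimal cycle mean attained by: cycle 0->4->0, total (-9) + (-8), length 2.
Answer: λ = -17/2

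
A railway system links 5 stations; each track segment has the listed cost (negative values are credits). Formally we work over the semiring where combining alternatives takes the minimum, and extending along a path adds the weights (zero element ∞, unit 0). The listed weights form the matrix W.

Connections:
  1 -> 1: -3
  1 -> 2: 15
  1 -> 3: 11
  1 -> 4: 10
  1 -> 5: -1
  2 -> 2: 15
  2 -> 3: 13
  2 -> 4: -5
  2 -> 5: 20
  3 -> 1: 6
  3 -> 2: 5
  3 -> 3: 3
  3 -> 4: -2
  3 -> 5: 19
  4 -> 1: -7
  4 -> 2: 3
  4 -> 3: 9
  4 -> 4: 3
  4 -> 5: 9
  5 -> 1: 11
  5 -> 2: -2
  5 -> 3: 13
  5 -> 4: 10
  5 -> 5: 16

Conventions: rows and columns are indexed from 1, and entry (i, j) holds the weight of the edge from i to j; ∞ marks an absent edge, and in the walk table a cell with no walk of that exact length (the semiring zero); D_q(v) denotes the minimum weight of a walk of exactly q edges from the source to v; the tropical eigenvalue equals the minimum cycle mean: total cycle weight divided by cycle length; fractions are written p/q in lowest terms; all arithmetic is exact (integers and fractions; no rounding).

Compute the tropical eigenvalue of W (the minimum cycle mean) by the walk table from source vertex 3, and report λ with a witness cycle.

q=0: [∞, ∞, 0, ∞, ∞]
q=1: [6, 5, 3, -2, 19]
q=2: [-9, 1, 6, 0, 5]
q=3: [-12, 3, 2, -4, -10]
q=4: [-15, -12, -1, -2, -13]
q=5: [-18, -15, -4, -17, -16]
Optimal cycle mean attained by: cycle 1->5->2->4->1, total (-1) + (-2) + (-5) + (-7), length 4.
Answer: λ = -15/4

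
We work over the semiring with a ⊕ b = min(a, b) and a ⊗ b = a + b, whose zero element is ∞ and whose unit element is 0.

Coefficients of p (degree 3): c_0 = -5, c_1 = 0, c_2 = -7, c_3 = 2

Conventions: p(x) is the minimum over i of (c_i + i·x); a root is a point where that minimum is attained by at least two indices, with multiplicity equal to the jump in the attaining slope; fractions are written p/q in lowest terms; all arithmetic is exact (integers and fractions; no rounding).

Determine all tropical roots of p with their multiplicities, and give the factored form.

hull edge (i=0, c=-5) to (i=2, c=-7): slope -1, span 2
hull edge (i=2, c=-7) to (i=3, c=2): slope 9, span 1
Factored form: p(x) = 2 ⊗ (x ⊕ (-9)) ⊗ (x ⊕ 1) ⊗ (x ⊕ 1)
Answer: roots = -9 (mult 1), 1 (mult 2)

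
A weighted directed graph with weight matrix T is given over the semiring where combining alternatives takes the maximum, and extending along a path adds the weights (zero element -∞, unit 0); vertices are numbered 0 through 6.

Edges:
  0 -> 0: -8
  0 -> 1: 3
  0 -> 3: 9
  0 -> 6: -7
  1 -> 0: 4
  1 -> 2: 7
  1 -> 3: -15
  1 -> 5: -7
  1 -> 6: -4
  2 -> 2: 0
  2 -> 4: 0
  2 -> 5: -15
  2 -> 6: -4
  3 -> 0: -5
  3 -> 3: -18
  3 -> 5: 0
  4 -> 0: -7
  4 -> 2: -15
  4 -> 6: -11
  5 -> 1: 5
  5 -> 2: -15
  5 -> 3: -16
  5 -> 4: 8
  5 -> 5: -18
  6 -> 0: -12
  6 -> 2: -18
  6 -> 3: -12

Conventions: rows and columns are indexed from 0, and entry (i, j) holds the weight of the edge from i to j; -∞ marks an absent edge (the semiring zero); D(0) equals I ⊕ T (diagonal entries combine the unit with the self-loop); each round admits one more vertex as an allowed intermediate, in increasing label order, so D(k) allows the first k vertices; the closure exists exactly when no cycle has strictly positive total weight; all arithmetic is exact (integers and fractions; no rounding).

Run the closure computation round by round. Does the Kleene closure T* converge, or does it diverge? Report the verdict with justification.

D(0):
  [0, 3, -∞, 9, -∞, -∞, -7]
  [4, 0, 7, -15, -∞, -7, -4]
  [-∞, -∞, 0, -∞, 0, -15, -4]
  [-5, -∞, -∞, 0, -∞, 0, -∞]
  [-7, -∞, -15, -∞, 0, -∞, -11]
  [-∞, 5, -15, -16, 8, 0, -∞]
  [-12, -∞, -18, -12, -∞, -∞, 0]
Detection: at round 1, diagonal entry (1, 1) turns strictly positive.
Key observation: the cycle 1->0->1 has total weight 4 + 3, which is strictly positive.
Answer: DIVERGES — positive cycle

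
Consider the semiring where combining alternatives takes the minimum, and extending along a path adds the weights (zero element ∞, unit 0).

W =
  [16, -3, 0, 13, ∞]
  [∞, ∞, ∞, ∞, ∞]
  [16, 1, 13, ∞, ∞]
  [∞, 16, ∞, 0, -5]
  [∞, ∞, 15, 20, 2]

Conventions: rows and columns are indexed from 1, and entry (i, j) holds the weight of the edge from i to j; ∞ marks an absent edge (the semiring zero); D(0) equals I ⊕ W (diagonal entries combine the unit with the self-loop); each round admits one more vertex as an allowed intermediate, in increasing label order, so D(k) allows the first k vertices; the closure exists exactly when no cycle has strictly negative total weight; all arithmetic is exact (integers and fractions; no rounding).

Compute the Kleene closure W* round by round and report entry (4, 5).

D(0):
  [0, -3, 0, 13, ∞]
  [∞, 0, ∞, ∞, ∞]
  [16, 1, 0, ∞, ∞]
  [∞, 16, ∞, 0, -5]
  [∞, ∞, 15, 20, 0]
D(1):
  [0, -3, 0, 13, ∞]
  [∞, 0, ∞, ∞, ∞]
  [16, 1, 0, 29, ∞]
  [∞, 16, ∞, 0, -5]
  [∞, ∞, 15, 20, 0]
D(2):
  [0, -3, 0, 13, ∞]
  [∞, 0, ∞, ∞, ∞]
  [16, 1, 0, 29, ∞]
  [∞, 16, ∞, 0, -5]
  [∞, ∞, 15, 20, 0]
D(3):
  [0, -3, 0, 13, ∞]
  [∞, 0, ∞, ∞, ∞]
  [16, 1, 0, 29, ∞]
  [∞, 16, ∞, 0, -5]
  [31, 16, 15, 20, 0]
D(4):
  [0, -3, 0, 13, 8]
  [∞, 0, ∞, ∞, ∞]
  [16, 1, 0, 29, 24]
  [∞, 16, ∞, 0, -5]
  [31, 16, 15, 20, 0]
D(5):
  [0, -3, 0, 13, 8]
  [∞, 0, ∞, ∞, ∞]
  [16, 1, 0, 29, 24]
  [26, 11, 10, 0, -5]
  [31, 16, 15, 20, 0]
Answer: W*[4][5] = -5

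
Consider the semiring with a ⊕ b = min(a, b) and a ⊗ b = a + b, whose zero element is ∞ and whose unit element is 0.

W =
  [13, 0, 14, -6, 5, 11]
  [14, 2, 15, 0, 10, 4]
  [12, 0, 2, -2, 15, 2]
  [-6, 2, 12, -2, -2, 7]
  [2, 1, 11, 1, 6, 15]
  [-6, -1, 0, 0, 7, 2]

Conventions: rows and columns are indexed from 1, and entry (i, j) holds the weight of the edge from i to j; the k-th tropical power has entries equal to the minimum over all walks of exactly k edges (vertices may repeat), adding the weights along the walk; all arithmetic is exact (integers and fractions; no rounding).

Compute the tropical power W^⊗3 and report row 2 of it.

W^⊗2:
  [-12, -4, 6, -8, -8, 1]
  [-6, 2, 4, -2, -2, 6]
  [-8, 0, 2, -4, -4, 4]
  [-8, -6, 7, -12, -4, 5]
  [-5, 2, 13, -4, -1, 5]
  [-6, -6, 2, -12, -2, 2]
W^⊗3:
  [-14, -12, 1, -18, -10, -1]
  [-8, -6, 6, -12, -4, 5]
  [-10, -8, 4, -14, -6, 3]
  [-18, -10, 0, -14, -14, -5]
  [-10, -5, 5, -11, -6, 3]
  [-18, -10, 0, -14, -14, -5]
Answer: row 2 of W^⊗3 = [-8, -6, 6, -12, -4, 5]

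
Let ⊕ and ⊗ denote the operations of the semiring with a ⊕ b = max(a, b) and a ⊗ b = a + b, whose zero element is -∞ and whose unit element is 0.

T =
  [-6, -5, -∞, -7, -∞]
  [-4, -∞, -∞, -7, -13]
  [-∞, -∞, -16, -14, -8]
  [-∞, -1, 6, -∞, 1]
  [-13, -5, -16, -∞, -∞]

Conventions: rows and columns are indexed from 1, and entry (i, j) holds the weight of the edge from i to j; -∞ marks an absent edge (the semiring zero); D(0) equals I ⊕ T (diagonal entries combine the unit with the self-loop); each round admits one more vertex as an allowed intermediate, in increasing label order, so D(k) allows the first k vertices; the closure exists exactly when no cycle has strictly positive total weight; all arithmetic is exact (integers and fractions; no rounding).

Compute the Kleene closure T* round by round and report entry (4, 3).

D(0):
  [0, -5, -∞, -7, -∞]
  [-4, 0, -∞, -7, -13]
  [-∞, -∞, 0, -14, -8]
  [-∞, -1, 6, 0, 1]
  [-13, -5, -16, -∞, 0]
D(1):
  [0, -5, -∞, -7, -∞]
  [-4, 0, -∞, -7, -13]
  [-∞, -∞, 0, -14, -8]
  [-∞, -1, 6, 0, 1]
  [-13, -5, -16, -20, 0]
D(2):
  [0, -5, -∞, -7, -18]
  [-4, 0, -∞, -7, -13]
  [-∞, -∞, 0, -14, -8]
  [-5, -1, 6, 0, 1]
  [-9, -5, -16, -12, 0]
D(3):
  [0, -5, -∞, -7, -18]
  [-4, 0, -∞, -7, -13]
  [-∞, -∞, 0, -14, -8]
  [-5, -1, 6, 0, 1]
  [-9, -5, -16, -12, 0]
D(4):
  [0, -5, -1, -7, -6]
  [-4, 0, -1, -7, -6]
  [-19, -15, 0, -14, -8]
  [-5, -1, 6, 0, 1]
  [-9, -5, -6, -12, 0]
D(5):
  [0, -5, -1, -7, -6]
  [-4, 0, -1, -7, -6]
  [-17, -13, 0, -14, -8]
  [-5, -1, 6, 0, 1]
  [-9, -5, -6, -12, 0]
Answer: T*[4][3] = 6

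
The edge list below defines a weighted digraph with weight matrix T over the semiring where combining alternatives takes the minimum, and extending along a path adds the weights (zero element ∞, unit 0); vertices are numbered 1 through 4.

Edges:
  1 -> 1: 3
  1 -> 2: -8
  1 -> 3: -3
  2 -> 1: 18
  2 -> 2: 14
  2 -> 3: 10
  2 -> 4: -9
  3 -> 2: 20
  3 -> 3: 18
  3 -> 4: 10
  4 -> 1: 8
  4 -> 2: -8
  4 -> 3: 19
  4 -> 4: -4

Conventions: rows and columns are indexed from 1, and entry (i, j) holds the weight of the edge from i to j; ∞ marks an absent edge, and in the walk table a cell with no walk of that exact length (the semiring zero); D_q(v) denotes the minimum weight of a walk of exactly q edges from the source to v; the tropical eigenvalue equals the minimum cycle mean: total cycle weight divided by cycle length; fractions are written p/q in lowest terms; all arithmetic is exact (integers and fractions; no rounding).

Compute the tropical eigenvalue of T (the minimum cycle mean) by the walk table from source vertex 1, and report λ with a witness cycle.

q=0: [0, ∞, ∞, ∞]
q=1: [3, -8, -3, ∞]
q=2: [6, -5, 0, -17]
q=3: [-9, -25, 2, -21]
q=4: [-13, -29, -15, -34]
Optimal cycle mean attained by: cycle 2->4->2, total (-9) + (-8), length 2.
Answer: λ = -17/2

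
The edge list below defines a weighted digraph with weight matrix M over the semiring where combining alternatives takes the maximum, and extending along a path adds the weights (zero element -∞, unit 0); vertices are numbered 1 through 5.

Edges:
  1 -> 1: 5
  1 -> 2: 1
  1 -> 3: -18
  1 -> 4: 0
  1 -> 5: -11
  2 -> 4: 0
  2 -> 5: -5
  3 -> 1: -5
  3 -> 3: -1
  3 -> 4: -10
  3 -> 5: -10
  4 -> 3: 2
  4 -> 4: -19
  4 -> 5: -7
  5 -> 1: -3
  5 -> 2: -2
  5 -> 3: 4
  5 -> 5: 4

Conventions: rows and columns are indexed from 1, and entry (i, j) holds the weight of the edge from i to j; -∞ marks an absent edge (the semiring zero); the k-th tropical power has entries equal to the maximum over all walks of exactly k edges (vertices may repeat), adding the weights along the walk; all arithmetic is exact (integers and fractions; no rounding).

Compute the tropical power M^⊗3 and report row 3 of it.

M^⊗2:
  [10, 6, 2, 5, -4]
  [-8, -7, 2, -19, -1]
  [0, -4, -2, -5, -6]
  [-3, -9, 1, -8, -3]
  [2, 2, 8, -2, 8]
M^⊗3:
  [15, 11, 7, 10, 1]
  [-3, -3, 3, -7, 3]
  [5, 1, -2, 0, -2]
  [2, -2, 1, -3, 1]
  [7, 6, 12, 2, 12]
Answer: row 3 of M^⊗3 = [5, 1, -2, 0, -2]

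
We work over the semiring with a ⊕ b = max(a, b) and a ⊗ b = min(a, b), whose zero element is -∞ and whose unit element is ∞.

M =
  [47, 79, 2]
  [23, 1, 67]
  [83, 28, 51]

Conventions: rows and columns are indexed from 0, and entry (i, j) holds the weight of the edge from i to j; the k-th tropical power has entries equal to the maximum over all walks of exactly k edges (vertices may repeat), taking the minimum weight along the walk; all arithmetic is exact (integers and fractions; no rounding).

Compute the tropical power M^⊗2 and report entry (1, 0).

M^⊗2:
  [47, 47, 67]
  [67, 28, 51]
  [51, 79, 51]
Key observation: the optimum is the walk 1->2->0, with weight 67 min 83 = 67.
Optimal value attained by: walk 1->2->0.
Answer: (M^⊗2)[1][0] = 67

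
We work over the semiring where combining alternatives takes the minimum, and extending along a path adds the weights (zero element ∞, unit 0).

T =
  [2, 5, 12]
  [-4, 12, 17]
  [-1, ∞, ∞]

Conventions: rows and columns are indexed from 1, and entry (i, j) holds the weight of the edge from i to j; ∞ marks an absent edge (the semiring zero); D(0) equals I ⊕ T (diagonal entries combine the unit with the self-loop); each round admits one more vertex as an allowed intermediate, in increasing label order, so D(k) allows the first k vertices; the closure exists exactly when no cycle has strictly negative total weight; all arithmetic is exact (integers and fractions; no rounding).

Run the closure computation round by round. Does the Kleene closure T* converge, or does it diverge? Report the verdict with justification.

D(0):
  [0, 5, 12]
  [-4, 0, 17]
  [-1, ∞, 0]
D(1):
  [0, 5, 12]
  [-4, 0, 8]
  [-1, 4, 0]
D(2):
  [0, 5, 12]
  [-4, 0, 8]
  [-1, 4, 0]
D(3):
  [0, 5, 12]
  [-4, 0, 8]
  [-1, 4, 0]
Key observation: every diagonal entry stays at the unit through all rounds, so no improving cycle exists.
Answer: CONVERGES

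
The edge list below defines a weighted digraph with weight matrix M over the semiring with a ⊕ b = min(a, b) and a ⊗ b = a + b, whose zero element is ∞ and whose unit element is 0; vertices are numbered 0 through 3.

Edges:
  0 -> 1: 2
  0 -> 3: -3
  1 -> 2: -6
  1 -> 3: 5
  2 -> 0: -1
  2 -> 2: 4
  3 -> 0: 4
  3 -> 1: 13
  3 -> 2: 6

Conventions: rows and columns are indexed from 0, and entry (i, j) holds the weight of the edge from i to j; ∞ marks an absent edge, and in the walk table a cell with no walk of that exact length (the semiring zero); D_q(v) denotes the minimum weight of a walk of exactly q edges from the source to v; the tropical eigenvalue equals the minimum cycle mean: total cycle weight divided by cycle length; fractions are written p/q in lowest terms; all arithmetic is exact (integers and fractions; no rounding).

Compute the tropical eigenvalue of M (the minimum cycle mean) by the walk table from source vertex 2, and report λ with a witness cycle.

q=0: [∞, ∞, 0, ∞]
q=1: [-1, ∞, 4, ∞]
q=2: [3, 1, 8, -4]
q=3: [0, 5, -5, 0]
q=4: [-6, 2, -1, -3]
Optimal cycle mean attained by: cycle 0->1->2->0, total 2 + (-6) + (-1), length 3.
Answer: λ = -5/3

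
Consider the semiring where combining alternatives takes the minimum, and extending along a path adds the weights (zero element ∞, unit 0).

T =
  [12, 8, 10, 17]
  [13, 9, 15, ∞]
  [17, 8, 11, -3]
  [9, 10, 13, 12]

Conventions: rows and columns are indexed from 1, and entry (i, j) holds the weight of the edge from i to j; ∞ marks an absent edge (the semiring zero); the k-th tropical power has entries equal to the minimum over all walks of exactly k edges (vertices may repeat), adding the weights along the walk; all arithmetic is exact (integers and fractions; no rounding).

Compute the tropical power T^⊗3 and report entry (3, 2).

T^⊗2:
  [21, 17, 21, 7]
  [22, 18, 23, 12]
  [6, 7, 10, 8]
  [21, 17, 19, 10]
T^⊗3:
  [16, 17, 20, 18]
  [21, 22, 25, 20]
  [17, 14, 16, 7]
  [19, 20, 23, 16]
Key observation: the optimum is the walk 3->4->1->2, with weight (-3) + 9 + 8 = 14.
Optimal value attained by: walk 3->4->1->2.
Answer: (T^⊗3)[3][2] = 14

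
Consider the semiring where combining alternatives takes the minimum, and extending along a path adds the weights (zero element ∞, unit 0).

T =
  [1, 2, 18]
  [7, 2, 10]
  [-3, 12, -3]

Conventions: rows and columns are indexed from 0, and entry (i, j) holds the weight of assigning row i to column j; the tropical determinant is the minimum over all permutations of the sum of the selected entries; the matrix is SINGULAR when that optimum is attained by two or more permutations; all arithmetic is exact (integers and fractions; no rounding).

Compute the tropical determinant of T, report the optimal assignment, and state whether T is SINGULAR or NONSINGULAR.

σ = (0, 1, 2): 1 + 2 + (-3) = 0
σ = (0, 2, 1): 1 + 10 + 12 = 23
σ = (1, 0, 2): 2 + 7 + (-3) = 6
σ = (1, 2, 0): 2 + 10 + (-3) = 9
σ = (2, 0, 1): 18 + 7 + 12 = 37
σ = (2, 1, 0): 18 + 2 + (-3) = 17
Optimal value attained by: σ = (0, 1, 2).
Answer: det⊕(T) = 0; verdict: NONSINGULAR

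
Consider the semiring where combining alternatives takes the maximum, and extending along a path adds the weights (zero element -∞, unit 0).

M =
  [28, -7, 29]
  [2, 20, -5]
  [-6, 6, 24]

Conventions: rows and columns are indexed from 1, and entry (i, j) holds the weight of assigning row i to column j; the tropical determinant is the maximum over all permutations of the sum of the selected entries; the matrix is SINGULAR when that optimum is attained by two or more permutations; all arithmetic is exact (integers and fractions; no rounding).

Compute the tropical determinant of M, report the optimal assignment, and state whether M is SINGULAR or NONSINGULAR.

σ = (1, 2, 3): 28 + 20 + 24 = 72
σ = (1, 3, 2): 28 + (-5) + 6 = 29
σ = (2, 1, 3): (-7) + 2 + 24 = 19
σ = (2, 3, 1): (-7) + (-5) + (-6) = -18
σ = (3, 1, 2): 29 + 2 + 6 = 37
σ = (3, 2, 1): 29 + 20 + (-6) = 43
Optimal value attained by: σ = (1, 2, 3).
Answer: det⊕(M) = 72; verdict: NONSINGULAR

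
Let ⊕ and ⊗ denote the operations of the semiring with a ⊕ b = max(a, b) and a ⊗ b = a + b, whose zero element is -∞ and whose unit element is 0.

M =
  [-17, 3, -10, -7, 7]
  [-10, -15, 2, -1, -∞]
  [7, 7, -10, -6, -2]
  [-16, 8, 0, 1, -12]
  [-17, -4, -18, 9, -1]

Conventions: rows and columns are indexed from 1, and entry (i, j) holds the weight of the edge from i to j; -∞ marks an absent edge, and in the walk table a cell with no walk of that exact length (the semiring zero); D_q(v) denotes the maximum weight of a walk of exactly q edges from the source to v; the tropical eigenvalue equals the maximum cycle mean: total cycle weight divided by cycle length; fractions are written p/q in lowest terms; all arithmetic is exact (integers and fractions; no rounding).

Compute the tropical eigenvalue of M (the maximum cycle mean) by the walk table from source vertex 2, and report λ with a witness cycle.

q=0: [-∞, 0, -∞, -∞, -∞]
q=1: [-10, -15, 2, -1, -∞]
q=2: [9, 9, -1, 0, 0]
q=3: [6, 12, 11, 9, 16]
q=4: [18, 18, 14, 25, 15]
q=5: [21, 33, 25, 26, 25]
Optimal cycle mean attained by: cycle 1->5->4->2->3->1, total 7 + 9 + 8 + 2 + 7, length 5.
Answer: λ = 33/5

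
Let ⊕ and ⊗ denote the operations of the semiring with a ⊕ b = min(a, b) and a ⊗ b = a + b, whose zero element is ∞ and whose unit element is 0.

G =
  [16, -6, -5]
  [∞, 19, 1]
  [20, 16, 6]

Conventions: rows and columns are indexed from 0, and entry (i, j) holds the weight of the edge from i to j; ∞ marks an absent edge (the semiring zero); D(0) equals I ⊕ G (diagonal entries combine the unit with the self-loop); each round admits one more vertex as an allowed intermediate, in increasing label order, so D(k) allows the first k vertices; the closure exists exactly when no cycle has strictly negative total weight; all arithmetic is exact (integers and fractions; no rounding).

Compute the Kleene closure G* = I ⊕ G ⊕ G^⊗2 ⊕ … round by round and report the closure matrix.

D(0):
  [0, -6, -5]
  [∞, 0, 1]
  [20, 16, 0]
D(1):
  [0, -6, -5]
  [∞, 0, 1]
  [20, 14, 0]
D(2):
  [0, -6, -5]
  [∞, 0, 1]
  [20, 14, 0]
D(3):
  [0, -6, -5]
  [21, 0, 1]
  [20, 14, 0]
Answer: G* = [[0, -6, -5], [21, 0, 1], [20, 14, 0]]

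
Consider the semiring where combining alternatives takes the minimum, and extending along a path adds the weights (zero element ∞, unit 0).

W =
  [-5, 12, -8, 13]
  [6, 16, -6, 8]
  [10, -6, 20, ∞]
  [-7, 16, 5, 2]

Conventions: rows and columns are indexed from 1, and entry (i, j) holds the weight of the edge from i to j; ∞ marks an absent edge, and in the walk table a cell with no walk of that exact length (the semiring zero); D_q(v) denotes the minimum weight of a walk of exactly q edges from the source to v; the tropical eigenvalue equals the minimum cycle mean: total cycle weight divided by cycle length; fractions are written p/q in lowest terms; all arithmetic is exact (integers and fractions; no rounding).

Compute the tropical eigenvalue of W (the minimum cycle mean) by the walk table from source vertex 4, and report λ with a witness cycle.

q=0: [∞, ∞, ∞, 0]
q=1: [-7, 16, 5, 2]
q=2: [-12, -1, -15, 4]
q=3: [-17, -21, -20, 1]
q=4: [-22, -26, -27, -13]
Optimal cycle mean attained by: cycle 2->3->2, total (-6) + (-6), length 2.
Answer: λ = -6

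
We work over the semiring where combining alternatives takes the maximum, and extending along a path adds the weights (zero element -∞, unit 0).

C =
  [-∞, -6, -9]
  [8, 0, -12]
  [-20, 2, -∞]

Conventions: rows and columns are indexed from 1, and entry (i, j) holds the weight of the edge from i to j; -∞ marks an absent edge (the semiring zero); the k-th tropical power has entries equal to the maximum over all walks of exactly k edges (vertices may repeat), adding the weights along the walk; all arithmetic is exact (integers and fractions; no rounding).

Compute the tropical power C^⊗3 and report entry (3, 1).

C^⊗2:
  [2, -6, -18]
  [8, 2, -1]
  [10, 2, -10]
C^⊗3:
  [2, -4, -7]
  [10, 2, -1]
  [10, 4, 1]
Key observation: the optimum is the walk 3->2->2->1, with weight 2 + 0 + 8 = 10.
Optimal value attained by: walk 3->2->2->1.
Answer: (C^⊗3)[3][1] = 10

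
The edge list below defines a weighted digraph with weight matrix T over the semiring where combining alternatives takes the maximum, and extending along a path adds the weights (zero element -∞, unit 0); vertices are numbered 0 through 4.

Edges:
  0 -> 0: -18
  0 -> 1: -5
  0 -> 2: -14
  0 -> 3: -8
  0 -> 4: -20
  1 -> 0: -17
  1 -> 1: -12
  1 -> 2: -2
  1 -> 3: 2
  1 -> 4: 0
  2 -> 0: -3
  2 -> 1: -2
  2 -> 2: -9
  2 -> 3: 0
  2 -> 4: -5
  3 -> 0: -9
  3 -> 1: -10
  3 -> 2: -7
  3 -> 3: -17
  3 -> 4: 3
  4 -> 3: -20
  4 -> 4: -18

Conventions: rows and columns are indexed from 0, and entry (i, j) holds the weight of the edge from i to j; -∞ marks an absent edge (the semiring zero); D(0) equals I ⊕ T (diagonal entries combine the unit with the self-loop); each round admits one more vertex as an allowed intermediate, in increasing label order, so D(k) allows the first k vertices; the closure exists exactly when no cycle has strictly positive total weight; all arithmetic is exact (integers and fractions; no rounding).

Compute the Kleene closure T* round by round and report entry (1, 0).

D(0):
  [0, -5, -14, -8, -20]
  [-17, 0, -2, 2, 0]
  [-3, -2, 0, 0, -5]
  [-9, -10, -7, 0, 3]
  [-∞, -∞, -∞, -20, 0]
D(1):
  [0, -5, -14, -8, -20]
  [-17, 0, -2, 2, 0]
  [-3, -2, 0, 0, -5]
  [-9, -10, -7, 0, 3]
  [-∞, -∞, -∞, -20, 0]
D(2):
  [0, -5, -7, -3, -5]
  [-17, 0, -2, 2, 0]
  [-3, -2, 0, 0, -2]
  [-9, -10, -7, 0, 3]
  [-∞, -∞, -∞, -20, 0]
D(3):
  [0, -5, -7, -3, -5]
  [-5, 0, -2, 2, 0]
  [-3, -2, 0, 0, -2]
  [-9, -9, -7, 0, 3]
  [-∞, -∞, -∞, -20, 0]
D(4):
  [0, -5, -7, -3, 0]
  [-5, 0, -2, 2, 5]
  [-3, -2, 0, 0, 3]
  [-9, -9, -7, 0, 3]
  [-29, -29, -27, -20, 0]
D(5):
  [0, -5, -7, -3, 0]
  [-5, 0, -2, 2, 5]
  [-3, -2, 0, 0, 3]
  [-9, -9, -7, 0, 3]
  [-29, -29, -27, -20, 0]
Answer: T*[1][0] = -5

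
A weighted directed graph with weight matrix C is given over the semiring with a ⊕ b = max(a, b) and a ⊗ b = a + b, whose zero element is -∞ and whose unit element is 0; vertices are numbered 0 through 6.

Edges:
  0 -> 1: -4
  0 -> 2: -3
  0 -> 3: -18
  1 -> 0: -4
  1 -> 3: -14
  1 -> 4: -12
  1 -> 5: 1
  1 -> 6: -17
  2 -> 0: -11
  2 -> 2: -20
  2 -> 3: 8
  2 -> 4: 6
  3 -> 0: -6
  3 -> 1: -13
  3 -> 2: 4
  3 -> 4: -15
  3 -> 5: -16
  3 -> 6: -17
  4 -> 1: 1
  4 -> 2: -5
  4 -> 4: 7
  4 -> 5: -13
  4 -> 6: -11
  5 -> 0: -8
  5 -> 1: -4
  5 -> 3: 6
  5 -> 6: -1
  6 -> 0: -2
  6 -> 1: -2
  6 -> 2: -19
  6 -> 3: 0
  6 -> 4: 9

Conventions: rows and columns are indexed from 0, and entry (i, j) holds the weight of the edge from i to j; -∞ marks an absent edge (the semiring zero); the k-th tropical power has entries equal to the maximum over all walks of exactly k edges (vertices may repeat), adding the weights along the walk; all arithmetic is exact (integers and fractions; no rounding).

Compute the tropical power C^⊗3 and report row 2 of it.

C^⊗2:
  [-8, -31, -14, 5, 3, -3, -21]
  [-7, -3, -7, 7, -5, -25, 0]
  [2, 7, 12, -12, 13, -7, -5]
  [-7, -10, -9, 12, 10, -12, -17]
  [-3, 8, 2, 3, 14, 2, -4]
  [0, -3, 10, -1, 8, -3, -11]
  [-6, 10, 4, -11, 16, -1, -2]
C^⊗3:
  [-1, 4, 9, 3, 10, -10, -4]
  [1, -2, 11, 1, 9, -2, -10]
  [3, 14, 8, 20, 20, 8, 2]
  [6, 11, 16, -1, 17, -3, -1]
  [4, 15, 9, 10, 21, 9, 3]
  [-1, 9, 3, 18, 16, -2, -3]
  [6, 17, 11, 12, 23, 11, 5]
Answer: row 2 of C^⊗3 = [3, 14, 8, 20, 20, 8, 2]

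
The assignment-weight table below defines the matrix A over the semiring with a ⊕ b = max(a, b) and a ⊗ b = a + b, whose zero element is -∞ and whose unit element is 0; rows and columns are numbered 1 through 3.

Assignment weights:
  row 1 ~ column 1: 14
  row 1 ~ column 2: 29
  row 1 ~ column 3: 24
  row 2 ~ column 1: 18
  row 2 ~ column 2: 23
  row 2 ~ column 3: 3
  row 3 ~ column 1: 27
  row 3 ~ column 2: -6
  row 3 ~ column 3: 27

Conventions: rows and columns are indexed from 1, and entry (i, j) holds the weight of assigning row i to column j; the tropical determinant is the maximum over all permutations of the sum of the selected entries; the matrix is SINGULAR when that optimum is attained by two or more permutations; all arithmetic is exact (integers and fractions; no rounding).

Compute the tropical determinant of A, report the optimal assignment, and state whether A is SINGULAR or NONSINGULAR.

σ = (1, 2, 3): 14 + 23 + 27 = 64
σ = (1, 3, 2): 14 + 3 + (-6) = 11
σ = (2, 1, 3): 29 + 18 + 27 = 74
σ = (2, 3, 1): 29 + 3 + 27 = 59
σ = (3, 1, 2): 24 + 18 + (-6) = 36
σ = (3, 2, 1): 24 + 23 + 27 = 74
Optimal value attained by: σ = (2, 1, 3).
Answer: det⊕(A) = 74; verdict: SINGULAR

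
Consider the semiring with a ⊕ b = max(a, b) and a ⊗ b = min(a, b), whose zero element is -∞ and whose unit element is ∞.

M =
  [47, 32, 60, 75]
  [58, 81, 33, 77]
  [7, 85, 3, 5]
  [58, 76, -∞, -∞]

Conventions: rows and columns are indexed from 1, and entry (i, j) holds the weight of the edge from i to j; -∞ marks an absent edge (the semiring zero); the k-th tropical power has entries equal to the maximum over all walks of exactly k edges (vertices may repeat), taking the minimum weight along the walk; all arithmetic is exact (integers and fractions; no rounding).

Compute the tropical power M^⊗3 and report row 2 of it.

M^⊗2:
  [58, 75, 47, 47]
  [58, 81, 58, 77]
  [58, 81, 33, 77]
  [58, 76, 58, 76]
M^⊗3:
  [58, 75, 58, 75]
  [58, 81, 58, 77]
  [58, 81, 58, 77]
  [58, 76, 58, 76]
Answer: row 2 of M^⊗3 = [58, 81, 58, 77]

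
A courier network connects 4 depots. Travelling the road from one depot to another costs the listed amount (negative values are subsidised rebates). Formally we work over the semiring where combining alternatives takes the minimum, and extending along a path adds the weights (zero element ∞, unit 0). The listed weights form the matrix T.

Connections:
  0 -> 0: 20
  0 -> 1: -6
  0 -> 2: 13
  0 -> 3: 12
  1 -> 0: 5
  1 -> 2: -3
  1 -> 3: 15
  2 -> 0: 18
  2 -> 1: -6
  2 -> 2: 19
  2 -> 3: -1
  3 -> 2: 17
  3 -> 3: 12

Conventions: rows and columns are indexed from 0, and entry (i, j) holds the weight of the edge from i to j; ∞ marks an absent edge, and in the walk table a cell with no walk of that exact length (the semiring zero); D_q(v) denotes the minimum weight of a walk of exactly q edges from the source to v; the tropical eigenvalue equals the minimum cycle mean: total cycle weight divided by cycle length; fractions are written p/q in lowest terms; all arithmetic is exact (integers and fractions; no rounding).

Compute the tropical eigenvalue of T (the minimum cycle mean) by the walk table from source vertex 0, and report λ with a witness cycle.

q=0: [0, ∞, ∞, ∞]
q=1: [20, -6, 13, 12]
q=2: [-1, 7, -9, 9]
q=3: [9, -15, 4, -10]
q=4: [-10, -2, -18, 0]
Optimal cycle mean attained by: cycle 1->2->1, total (-3) + (-6), length 2.
Answer: λ = -9/2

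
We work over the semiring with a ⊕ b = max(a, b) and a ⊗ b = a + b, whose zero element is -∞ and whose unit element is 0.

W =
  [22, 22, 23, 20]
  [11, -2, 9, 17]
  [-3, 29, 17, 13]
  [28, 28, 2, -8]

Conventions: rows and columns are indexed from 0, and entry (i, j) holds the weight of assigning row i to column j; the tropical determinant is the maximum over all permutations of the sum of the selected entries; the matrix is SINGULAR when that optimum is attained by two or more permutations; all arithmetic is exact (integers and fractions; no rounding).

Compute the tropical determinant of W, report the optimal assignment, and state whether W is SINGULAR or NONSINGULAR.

σ = (0, 1, 2, 3): 22 + (-2) + 17 + (-8) = 29
σ = (0, 1, 3, 2): 22 + (-2) + 13 + 2 = 35
σ = (0, 2, 1, 3): 22 + 9 + 29 + (-8) = 52
σ = (0, 2, 3, 1): 22 + 9 + 13 + 28 = 72
σ = (0, 3, 1, 2): 22 + 17 + 29 + 2 = 70
σ = (0, 3, 2, 1): 22 + 17 + 17 + 28 = 84
σ = (1, 0, 2, 3): 22 + 11 + 17 + (-8) = 42
σ = (1, 0, 3, 2): 22 + 11 + 13 + 2 = 48
σ = (1, 2, 0, 3): 22 + 9 + (-3) + (-8) = 20
σ = (1, 2, 3, 0): 22 + 9 + 13 + 28 = 72
σ = (1, 3, 0, 2): 22 + 17 + (-3) + 2 = 38
σ = (1, 3, 2, 0): 22 + 17 + 17 + 28 = 84
σ = (2, 0, 1, 3): 23 + 11 + 29 + (-8) = 55
σ = (2, 0, 3, 1): 23 + 11 + 13 + 28 = 75
σ = (2, 1, 0, 3): 23 + (-2) + (-3) + (-8) = 10
σ = (2, 1, 3, 0): 23 + (-2) + 13 + 28 = 62
σ = (2, 3, 0, 1): 23 + 17 + (-3) + 28 = 65
σ = (2, 3, 1, 0): 23 + 17 + 29 + 28 = 97
σ = (3, 0, 1, 2): 20 + 11 + 29 + 2 = 62
σ = (3, 0, 2, 1): 20 + 11 + 17 + 28 = 76
σ = (3, 1, 0, 2): 20 + (-2) + (-3) + 2 = 17
σ = (3, 1, 2, 0): 20 + (-2) + 17 + 28 = 63
σ = (3, 2, 0, 1): 20 + 9 + (-3) + 28 = 54
σ = (3, 2, 1, 0): 20 + 9 + 29 + 28 = 86
Optimal value attained by: σ = (2, 3, 1, 0).
Answer: det⊕(W) = 97; verdict: NONSINGULAR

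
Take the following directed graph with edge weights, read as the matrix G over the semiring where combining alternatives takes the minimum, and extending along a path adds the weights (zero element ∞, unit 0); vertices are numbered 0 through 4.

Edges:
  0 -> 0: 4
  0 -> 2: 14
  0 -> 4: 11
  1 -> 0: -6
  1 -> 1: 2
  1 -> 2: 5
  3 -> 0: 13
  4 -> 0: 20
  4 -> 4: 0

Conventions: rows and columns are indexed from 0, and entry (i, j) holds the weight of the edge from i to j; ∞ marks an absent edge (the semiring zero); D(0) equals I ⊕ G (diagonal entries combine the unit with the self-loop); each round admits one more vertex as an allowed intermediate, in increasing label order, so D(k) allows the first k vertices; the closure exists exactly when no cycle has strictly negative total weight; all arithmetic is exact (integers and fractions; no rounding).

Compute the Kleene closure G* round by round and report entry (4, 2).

D(0):
  [0, ∞, 14, ∞, 11]
  [-6, 0, 5, ∞, ∞]
  [∞, ∞, 0, ∞, ∞]
  [13, ∞, ∞, 0, ∞]
  [20, ∞, ∞, ∞, 0]
D(1):
  [0, ∞, 14, ∞, 11]
  [-6, 0, 5, ∞, 5]
  [∞, ∞, 0, ∞, ∞]
  [13, ∞, 27, 0, 24]
  [20, ∞, 34, ∞, 0]
D(2):
  [0, ∞, 14, ∞, 11]
  [-6, 0, 5, ∞, 5]
  [∞, ∞, 0, ∞, ∞]
  [13, ∞, 27, 0, 24]
  [20, ∞, 34, ∞, 0]
D(3):
  [0, ∞, 14, ∞, 11]
  [-6, 0, 5, ∞, 5]
  [∞, ∞, 0, ∞, ∞]
  [13, ∞, 27, 0, 24]
  [20, ∞, 34, ∞, 0]
D(4):
  [0, ∞, 14, ∞, 11]
  [-6, 0, 5, ∞, 5]
  [∞, ∞, 0, ∞, ∞]
  [13, ∞, 27, 0, 24]
  [20, ∞, 34, ∞, 0]
D(5):
  [0, ∞, 14, ∞, 11]
  [-6, 0, 5, ∞, 5]
  [∞, ∞, 0, ∞, ∞]
  [13, ∞, 27, 0, 24]
  [20, ∞, 34, ∞, 0]
Answer: G*[4][2] = 34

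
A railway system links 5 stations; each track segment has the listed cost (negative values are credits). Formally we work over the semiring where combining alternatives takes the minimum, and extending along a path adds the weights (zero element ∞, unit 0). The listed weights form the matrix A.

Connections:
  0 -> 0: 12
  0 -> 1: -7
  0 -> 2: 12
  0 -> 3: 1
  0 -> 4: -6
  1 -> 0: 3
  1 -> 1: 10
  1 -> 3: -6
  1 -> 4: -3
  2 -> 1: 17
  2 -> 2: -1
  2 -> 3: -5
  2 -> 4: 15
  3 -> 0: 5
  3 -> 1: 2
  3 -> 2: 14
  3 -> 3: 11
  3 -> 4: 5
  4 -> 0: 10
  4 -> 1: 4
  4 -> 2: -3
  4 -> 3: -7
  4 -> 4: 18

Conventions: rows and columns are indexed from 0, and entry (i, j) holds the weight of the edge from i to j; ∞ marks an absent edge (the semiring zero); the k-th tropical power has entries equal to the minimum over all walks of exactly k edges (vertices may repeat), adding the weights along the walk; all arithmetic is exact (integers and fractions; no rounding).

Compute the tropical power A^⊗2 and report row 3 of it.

A^⊗2:
  [-4, -2, -9, -13, -10]
  [-1, -4, -6, -10, -3]
  [0, -3, -2, -6, 0]
  [5, -2, 2, -4, -1]
  [-2, -5, -4, -8, -2]
Answer: row 3 of A^⊗2 = [5, -2, 2, -4, -1]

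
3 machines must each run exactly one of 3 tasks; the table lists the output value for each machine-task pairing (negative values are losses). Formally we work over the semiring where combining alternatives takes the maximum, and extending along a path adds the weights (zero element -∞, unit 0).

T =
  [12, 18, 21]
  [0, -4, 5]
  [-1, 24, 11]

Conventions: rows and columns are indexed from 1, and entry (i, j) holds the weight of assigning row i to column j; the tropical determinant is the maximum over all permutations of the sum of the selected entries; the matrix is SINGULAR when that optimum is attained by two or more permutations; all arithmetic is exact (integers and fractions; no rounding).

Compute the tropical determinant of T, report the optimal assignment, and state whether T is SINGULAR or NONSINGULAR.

σ = (1, 2, 3): 12 + (-4) + 11 = 19
σ = (1, 3, 2): 12 + 5 + 24 = 41
σ = (2, 1, 3): 18 + 0 + 11 = 29
σ = (2, 3, 1): 18 + 5 + (-1) = 22
σ = (3, 1, 2): 21 + 0 + 24 = 45
σ = (3, 2, 1): 21 + (-4) + (-1) = 16
Optimal value attained by: σ = (3, 1, 2).
Answer: det⊕(T) = 45; verdict: NONSINGULAR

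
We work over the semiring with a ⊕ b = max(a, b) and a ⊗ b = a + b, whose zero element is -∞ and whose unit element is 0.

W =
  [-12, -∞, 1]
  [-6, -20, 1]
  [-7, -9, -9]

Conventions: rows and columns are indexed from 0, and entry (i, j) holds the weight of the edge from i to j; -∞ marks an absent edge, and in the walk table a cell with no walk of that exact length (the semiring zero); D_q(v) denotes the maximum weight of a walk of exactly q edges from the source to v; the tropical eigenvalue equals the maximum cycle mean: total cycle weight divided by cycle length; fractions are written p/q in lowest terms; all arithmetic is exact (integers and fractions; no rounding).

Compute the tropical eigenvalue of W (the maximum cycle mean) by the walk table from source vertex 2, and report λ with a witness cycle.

q=0: [-∞, -∞, 0]
q=1: [-7, -9, -9]
q=2: [-15, -18, -6]
q=3: [-13, -15, -14]
Optimal cycle mean attained by: cycle 0->2->0, total 1 + (-7), length 2.
Answer: λ = -3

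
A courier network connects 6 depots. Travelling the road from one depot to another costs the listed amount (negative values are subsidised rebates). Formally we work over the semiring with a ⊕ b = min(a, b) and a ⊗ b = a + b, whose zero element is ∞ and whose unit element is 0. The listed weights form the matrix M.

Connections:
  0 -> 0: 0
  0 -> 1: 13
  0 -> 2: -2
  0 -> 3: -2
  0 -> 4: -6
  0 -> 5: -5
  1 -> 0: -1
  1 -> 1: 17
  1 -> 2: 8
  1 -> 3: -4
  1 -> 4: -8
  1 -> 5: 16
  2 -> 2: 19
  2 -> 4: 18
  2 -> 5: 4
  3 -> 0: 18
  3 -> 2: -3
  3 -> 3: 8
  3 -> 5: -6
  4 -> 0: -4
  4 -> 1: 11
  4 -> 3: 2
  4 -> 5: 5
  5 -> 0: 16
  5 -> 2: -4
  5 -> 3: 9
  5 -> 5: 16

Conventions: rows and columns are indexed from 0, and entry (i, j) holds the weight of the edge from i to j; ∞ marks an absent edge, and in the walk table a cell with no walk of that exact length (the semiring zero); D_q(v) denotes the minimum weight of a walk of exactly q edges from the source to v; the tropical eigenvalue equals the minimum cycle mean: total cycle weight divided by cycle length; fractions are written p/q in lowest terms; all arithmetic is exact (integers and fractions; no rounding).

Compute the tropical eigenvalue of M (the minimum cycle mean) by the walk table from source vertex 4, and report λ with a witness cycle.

q=0: [∞, ∞, ∞, ∞, 0, ∞]
q=1: [-4, 11, ∞, 2, ∞, 5]
q=2: [-4, 9, -6, -6, -10, -9]
q=3: [-14, 1, -13, -8, -10, -12]
q=4: [-14, -1, -16, -16, -20, -19]
q=5: [-24, -9, -23, -18, -20, -22]
q=6: [-24, -11, -26, -26, -30, -29]
Optimal cycle mean attained by: cycle 0->4->0, total (-6) + (-4), length 2.
Answer: λ = -5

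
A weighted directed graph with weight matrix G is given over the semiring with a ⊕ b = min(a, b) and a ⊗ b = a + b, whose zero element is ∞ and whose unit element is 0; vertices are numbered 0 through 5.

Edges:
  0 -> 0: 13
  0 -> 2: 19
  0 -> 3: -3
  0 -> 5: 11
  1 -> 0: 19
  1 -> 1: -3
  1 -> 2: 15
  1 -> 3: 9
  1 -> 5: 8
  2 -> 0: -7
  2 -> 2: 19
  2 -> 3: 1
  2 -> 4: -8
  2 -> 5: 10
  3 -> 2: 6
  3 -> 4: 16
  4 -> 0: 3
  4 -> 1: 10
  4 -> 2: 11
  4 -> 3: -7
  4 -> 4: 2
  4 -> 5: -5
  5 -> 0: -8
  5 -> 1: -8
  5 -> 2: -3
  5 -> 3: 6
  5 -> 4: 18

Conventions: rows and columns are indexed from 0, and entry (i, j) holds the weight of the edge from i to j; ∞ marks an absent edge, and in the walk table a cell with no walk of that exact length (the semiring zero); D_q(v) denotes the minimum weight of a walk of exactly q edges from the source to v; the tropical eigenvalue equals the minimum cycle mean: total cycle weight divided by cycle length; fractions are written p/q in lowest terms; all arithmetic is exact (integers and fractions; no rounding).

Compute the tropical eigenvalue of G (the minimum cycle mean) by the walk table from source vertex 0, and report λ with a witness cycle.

q=0: [0, ∞, ∞, ∞, ∞, ∞]
q=1: [13, ∞, 19, -3, ∞, 11]
q=2: [3, 3, 3, 10, 11, 24]
q=3: [-4, 0, 16, 0, -5, 6]
q=4: [-2, -3, 3, -12, -3, -10]
q=5: [-18, -18, -13, -10, -5, -8]
q=6: [-20, -21, -11, -21, -21, -10]
Optimal cycle mean attained by: cycle 2->4->5->2, total (-8) + (-5) + (-3), length 3.
Answer: λ = -16/3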